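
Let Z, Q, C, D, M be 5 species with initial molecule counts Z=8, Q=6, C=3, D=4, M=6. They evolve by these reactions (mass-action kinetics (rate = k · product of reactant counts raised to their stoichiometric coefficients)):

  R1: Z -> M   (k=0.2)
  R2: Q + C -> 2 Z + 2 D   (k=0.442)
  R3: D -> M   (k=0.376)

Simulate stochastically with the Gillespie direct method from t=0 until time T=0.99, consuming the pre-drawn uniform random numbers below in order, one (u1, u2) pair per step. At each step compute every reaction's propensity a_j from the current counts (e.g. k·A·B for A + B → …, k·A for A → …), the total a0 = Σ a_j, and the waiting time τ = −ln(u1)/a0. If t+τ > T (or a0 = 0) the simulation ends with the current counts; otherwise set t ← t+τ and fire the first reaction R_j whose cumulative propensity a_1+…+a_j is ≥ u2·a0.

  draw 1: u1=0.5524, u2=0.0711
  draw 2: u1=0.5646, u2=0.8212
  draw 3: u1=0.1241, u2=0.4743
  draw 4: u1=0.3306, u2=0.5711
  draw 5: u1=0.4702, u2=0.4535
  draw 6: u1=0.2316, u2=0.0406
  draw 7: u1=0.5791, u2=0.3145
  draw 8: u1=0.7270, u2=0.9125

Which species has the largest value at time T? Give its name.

Dominant species at T: Z

t=0.000: Z=8 Q=6 C=3 D=4 M=6
Draw 1: a1=1.600, a2=7.956, a3=1.504, a0=11.060; τ=−ln(0.5524)/11.060=0.054 → t=0.054; u2·a0=0.0711·11.060=0.786 ≤ a1=1.600 → R1 fires; Z=7 Q=6 C=3 D=4 M=7
Draw 2: a1=1.400, a2=7.956, a3=1.504, a0=10.860; τ=−ln(0.5646)/10.860=0.053 → t=0.106; u2·a0=0.8212·10.860=8.918; a1=1.400 < 8.918 ≤ a1+a2=9.356 → R2 fires; Z=9 Q=5 C=2 D=6 M=7
Draw 3: a1=1.800, a2=4.420, a3=2.256, a0=8.476; τ=−ln(0.1241)/8.476=0.246 → t=0.352; u2·a0=0.4743·8.476=4.020; a1=1.800 < 4.020 ≤ a1+a2=6.220 → R2 fires; Z=11 Q=4 C=1 D=8 M=7
Draw 4: a1=2.200, a2=1.768, a3=3.008, a0=6.976; τ=−ln(0.3306)/6.976=0.159 → t=0.511; u2·a0=0.5711·6.976=3.984; a1+a2=3.968 < 3.984 ≤ a1+…+a3=6.976 → R3 fires; Z=11 Q=4 C=1 D=7 M=8
Draw 5: a1=2.200, a2=1.768, a3=2.632, a0=6.600; τ=−ln(0.4702)/6.600=0.114 → t=0.625; u2·a0=0.4535·6.600=2.993; a1=2.200 < 2.993 ≤ a1+a2=3.968 → R2 fires; Z=13 Q=3 C=0 D=9 M=8
Draw 6: a1=2.600, a2=0.000, a3=3.384, a0=5.984; τ=−ln(0.2316)/5.984=0.244 → t=0.870; u2·a0=0.0406·5.984=0.243 ≤ a1=2.600 → R1 fires; Z=12 Q=3 C=0 D=9 M=9
Draw 7: a1=2.400, a2=0.000, a3=3.384, a0=5.784; τ=−ln(0.5791)/5.784=0.094 → t=0.964; u2·a0=0.3145·5.784=1.819 ≤ a1=2.400 → R1 fires; Z=11 Q=3 C=0 D=9 M=10
Draw 8: a1=2.200, a2=0.000, a3=3.384, a0=5.584; τ=−ln(0.7270)/5.584=0.057 → t=1.021 > T=0.99: stop.
At T=0.99: Z=11 Q=3 C=0 D=9 M=10; the largest is Z.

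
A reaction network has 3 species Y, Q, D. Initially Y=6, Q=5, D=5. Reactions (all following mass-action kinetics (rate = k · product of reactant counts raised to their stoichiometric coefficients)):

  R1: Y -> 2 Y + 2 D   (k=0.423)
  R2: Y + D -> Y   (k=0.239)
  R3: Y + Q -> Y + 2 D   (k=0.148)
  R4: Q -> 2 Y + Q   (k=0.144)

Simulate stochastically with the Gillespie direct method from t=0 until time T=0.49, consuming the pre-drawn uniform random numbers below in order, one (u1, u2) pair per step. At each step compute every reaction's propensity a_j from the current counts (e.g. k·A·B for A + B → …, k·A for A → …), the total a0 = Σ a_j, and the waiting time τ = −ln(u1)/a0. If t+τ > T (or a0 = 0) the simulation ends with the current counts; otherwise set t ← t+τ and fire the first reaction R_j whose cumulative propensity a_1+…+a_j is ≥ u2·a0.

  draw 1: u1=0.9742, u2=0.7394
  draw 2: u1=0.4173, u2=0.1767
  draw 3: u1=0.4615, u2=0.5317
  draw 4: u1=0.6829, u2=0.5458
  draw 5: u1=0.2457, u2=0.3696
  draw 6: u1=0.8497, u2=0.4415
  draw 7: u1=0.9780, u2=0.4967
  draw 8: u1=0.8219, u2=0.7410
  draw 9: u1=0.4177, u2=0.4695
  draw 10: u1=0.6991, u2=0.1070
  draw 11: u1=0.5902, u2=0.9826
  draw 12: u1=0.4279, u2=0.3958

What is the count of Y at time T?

t=0.000: Y=6 Q=5 D=5
Draw 1: a1=2.538, a2=7.170, a3=4.440, a4=0.720, a0=14.868; τ=−ln(0.9742)/14.868=0.002 → t=0.002; u2·a0=0.7394·14.868=10.993; a1+a2=9.708 < 10.993 ≤ a1+…+a3=14.148 → R3 fires; Y=6 Q=4 D=7
Draw 2: a1=2.538, a2=10.038, a3=3.552, a4=0.576, a0=16.704; τ=−ln(0.4173)/16.704=0.052 → t=0.054; u2·a0=0.1767·16.704=2.952; a1=2.538 < 2.952 ≤ a1+a2=12.576 → R2 fires; Y=6 Q=4 D=6
Draw 3: a1=2.538, a2=8.604, a3=3.552, a4=0.576, a0=15.270; τ=−ln(0.4615)/15.270=0.051 → t=0.105; u2·a0=0.5317·15.270=8.119; a1=2.538 < 8.119 ≤ a1+a2=11.142 → R2 fires; Y=6 Q=4 D=5
Draw 4: a1=2.538, a2=7.170, a3=3.552, a4=0.576, a0=13.836; τ=−ln(0.6829)/13.836=0.028 → t=0.132; u2·a0=0.5458·13.836=7.552; a1=2.538 < 7.552 ≤ a1+a2=9.708 → R2 fires; Y=6 Q=4 D=4
Draw 5: a1=2.538, a2=5.736, a3=3.552, a4=0.576, a0=12.402; τ=−ln(0.2457)/12.402=0.113 → t=0.245; u2·a0=0.3696·12.402=4.584; a1=2.538 < 4.584 ≤ a1+a2=8.274 → R2 fires; Y=6 Q=4 D=3
Draw 6: a1=2.538, a2=4.302, a3=3.552, a4=0.576, a0=10.968; τ=−ln(0.8497)/10.968=0.015 → t=0.260; u2·a0=0.4415·10.968=4.842; a1=2.538 < 4.842 ≤ a1+a2=6.840 → R2 fires; Y=6 Q=4 D=2
Draw 7: a1=2.538, a2=2.868, a3=3.552, a4=0.576, a0=9.534; τ=−ln(0.9780)/9.534=0.002 → t=0.263; u2·a0=0.4967·9.534=4.736; a1=2.538 < 4.736 ≤ a1+a2=5.406 → R2 fires; Y=6 Q=4 D=1
Draw 8: a1=2.538, a2=1.434, a3=3.552, a4=0.576, a0=8.100; τ=−ln(0.8219)/8.100=0.024 → t=0.287; u2·a0=0.7410·8.100=6.002; a1+a2=3.972 < 6.002 ≤ a1+…+a3=7.524 → R3 fires; Y=6 Q=3 D=3
Draw 9: a1=2.538, a2=4.302, a3=2.664, a4=0.432, a0=9.936; τ=−ln(0.4177)/9.936=0.088 → t=0.375; u2·a0=0.4695·9.936=4.665; a1=2.538 < 4.665 ≤ a1+a2=6.840 → R2 fires; Y=6 Q=3 D=2
Draw 10: a1=2.538, a2=2.868, a3=2.664, a4=0.432, a0=8.502; τ=−ln(0.6991)/8.502=0.042 → t=0.417; u2·a0=0.1070·8.502=0.910 ≤ a1=2.538 → R1 fires; Y=7 Q=3 D=4
Draw 11: a1=2.961, a2=6.692, a3=3.108, a4=0.432, a0=13.193; τ=−ln(0.5902)/13.193=0.040 → t=0.457; u2·a0=0.9826·13.193=12.963; a1+…+a3=12.761 < 12.963 ≤ a1+…+a4=13.193 → R4 fires; Y=9 Q=3 D=4
Draw 12: a1=3.807, a2=8.604, a3=3.996, a4=0.432, a0=16.839; τ=−ln(0.4279)/16.839=0.050 → t=0.507 > T=0.49: stop.
Read off Y at T=0.49: 9

Y at T = 9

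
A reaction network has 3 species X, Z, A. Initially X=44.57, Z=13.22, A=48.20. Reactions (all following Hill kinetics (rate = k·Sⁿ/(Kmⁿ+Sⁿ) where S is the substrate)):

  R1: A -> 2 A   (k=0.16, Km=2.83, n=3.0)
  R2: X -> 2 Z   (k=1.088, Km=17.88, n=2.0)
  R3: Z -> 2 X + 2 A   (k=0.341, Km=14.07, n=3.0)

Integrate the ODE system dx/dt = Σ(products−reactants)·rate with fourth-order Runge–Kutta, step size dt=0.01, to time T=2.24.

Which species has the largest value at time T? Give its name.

Dominant species at T: A

RK4 with dt=0.01: 224 steps to T=2.24. Trajectory (selected grid times):
t=0.00: X=44.57 Z=13.22 A=48.20
t=0.25: X=44.42 Z=13.65 A=48.32
t=0.50: X=44.26 Z=14.07 A=48.44
t=0.75: X=44.12 Z=14.50 A=48.57
t=1.00: X=43.98 Z=14.92 A=48.70
t=1.24: X=43.84 Z=15.32 A=48.83
t=1.49: X=43.71 Z=15.74 A=48.97
t=1.74: X=43.57 Z=16.16 A=49.11
t=1.99: X=43.45 Z=16.57 A=49.25
t=2.24: X=43.32 Z=16.98 A=49.40
At T=2.24: X=43.32 Z=16.98 A=49.40; the largest is A.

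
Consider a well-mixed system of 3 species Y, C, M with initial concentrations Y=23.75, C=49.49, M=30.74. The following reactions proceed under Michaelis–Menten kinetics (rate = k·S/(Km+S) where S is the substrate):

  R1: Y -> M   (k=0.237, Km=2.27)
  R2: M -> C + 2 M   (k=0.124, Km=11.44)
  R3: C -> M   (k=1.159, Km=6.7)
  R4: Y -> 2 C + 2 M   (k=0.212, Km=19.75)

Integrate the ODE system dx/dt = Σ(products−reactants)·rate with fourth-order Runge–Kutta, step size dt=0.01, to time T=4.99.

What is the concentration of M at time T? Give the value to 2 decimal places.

RK4 with dt=0.01: 499 steps to T=4.99. Trajectory (selected grid times):
t=0.00: Y=23.75 C=49.49 M=30.74
t=0.55: Y=23.57 C=49.11 M=31.60
t=1.11: Y=23.38 C=48.72 M=32.47
t=1.66: Y=23.20 C=48.33 M=33.32
t=2.22: Y=23.02 C=47.94 M=34.20
t=2.77: Y=22.83 C=47.56 M=35.05
t=3.33: Y=22.65 C=47.17 M=35.92
t=3.88: Y=22.47 C=46.79 M=36.77
t=4.44: Y=22.29 C=46.40 M=37.64
t=4.99: Y=22.11 C=46.02 M=38.49
Read off M at T=4.99: 38.49

M at T = 38.49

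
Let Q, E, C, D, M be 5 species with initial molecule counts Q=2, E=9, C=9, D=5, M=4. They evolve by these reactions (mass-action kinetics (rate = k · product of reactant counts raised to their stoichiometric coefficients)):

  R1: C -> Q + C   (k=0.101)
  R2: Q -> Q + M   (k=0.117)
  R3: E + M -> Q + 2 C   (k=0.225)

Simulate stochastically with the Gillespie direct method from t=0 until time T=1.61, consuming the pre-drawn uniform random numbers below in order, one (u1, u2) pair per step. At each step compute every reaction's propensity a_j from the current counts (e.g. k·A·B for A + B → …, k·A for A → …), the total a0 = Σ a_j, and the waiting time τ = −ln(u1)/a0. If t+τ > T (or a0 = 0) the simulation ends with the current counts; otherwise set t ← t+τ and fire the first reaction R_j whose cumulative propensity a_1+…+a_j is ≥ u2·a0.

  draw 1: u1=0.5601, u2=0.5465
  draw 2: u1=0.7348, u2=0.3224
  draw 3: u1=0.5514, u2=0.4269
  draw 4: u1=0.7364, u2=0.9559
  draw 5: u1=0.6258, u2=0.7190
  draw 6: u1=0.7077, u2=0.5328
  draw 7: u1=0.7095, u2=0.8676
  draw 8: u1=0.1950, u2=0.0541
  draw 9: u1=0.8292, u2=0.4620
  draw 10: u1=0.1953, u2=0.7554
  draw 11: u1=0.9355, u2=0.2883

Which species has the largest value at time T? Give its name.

t=0.000: Q=2 E=9 C=9 D=5 M=4
Draw 1: a1=0.909, a2=0.234, a3=8.100, a0=9.243; τ=−ln(0.5601)/9.243=0.063 → t=0.063; u2·a0=0.5465·9.243=5.051; a1+a2=1.143 < 5.051 ≤ a1+…+a3=9.243 → R3 fires; Q=3 E=8 C=11 D=5 M=3
Draw 2: a1=1.111, a2=0.351, a3=5.400, a0=6.862; τ=−ln(0.7348)/6.862=0.045 → t=0.108; u2·a0=0.3224·6.862=2.212; a1+a2=1.462 < 2.212 ≤ a1+…+a3=6.862 → R3 fires; Q=4 E=7 C=13 D=5 M=2
Draw 3: a1=1.313, a2=0.468, a3=3.150, a0=4.931; τ=−ln(0.5514)/4.931=0.121 → t=0.228; u2·a0=0.4269·4.931=2.105; a1+a2=1.781 < 2.105 ≤ a1+…+a3=4.931 → R3 fires; Q=5 E=6 C=15 D=5 M=1
Draw 4: a1=1.515, a2=0.585, a3=1.350, a0=3.450; τ=−ln(0.7364)/3.450=0.089 → t=0.317; u2·a0=0.9559·3.450=3.298; a1+a2=2.100 < 3.298 ≤ a1+…+a3=3.450 → R3 fires; Q=6 E=5 C=17 D=5 M=0
Draw 5: a1=1.717, a2=0.702, a3=0.000, a0=2.419; τ=−ln(0.6258)/2.419=0.194 → t=0.511; u2·a0=0.7190·2.419=1.739; a1=1.717 < 1.739 ≤ a1+a2=2.419 → R2 fires; Q=6 E=5 C=17 D=5 M=1
Draw 6: a1=1.717, a2=0.702, a3=1.125, a0=3.544; τ=−ln(0.7077)/3.544=0.098 → t=0.608; u2·a0=0.5328·3.544=1.888; a1=1.717 < 1.888 ≤ a1+a2=2.419 → R2 fires; Q=6 E=5 C=17 D=5 M=2
Draw 7: a1=1.717, a2=0.702, a3=2.250, a0=4.669; τ=−ln(0.7095)/4.669=0.074 → t=0.682; u2·a0=0.8676·4.669=4.051; a1+a2=2.419 < 4.051 ≤ a1+…+a3=4.669 → R3 fires; Q=7 E=4 C=19 D=5 M=1
Draw 8: a1=1.919, a2=0.819, a3=0.900, a0=3.638; τ=−ln(0.1950)/3.638=0.449 → t=1.131; u2·a0=0.0541·3.638=0.197 ≤ a1=1.919 → R1 fires; Q=8 E=4 C=19 D=5 M=1
Draw 9: a1=1.919, a2=0.936, a3=0.900, a0=3.755; τ=−ln(0.8292)/3.755=0.050 → t=1.181; u2·a0=0.4620·3.755=1.735 ≤ a1=1.919 → R1 fires; Q=9 E=4 C=19 D=5 M=1
Draw 10: a1=1.919, a2=1.053, a3=0.900, a0=3.872; τ=−ln(0.1953)/3.872=0.422 → t=1.603; u2·a0=0.7554·3.872=2.925; a1=1.919 < 2.925 ≤ a1+a2=2.972 → R2 fires; Q=9 E=4 C=19 D=5 M=2
Draw 11: a1=1.919, a2=1.053, a3=1.800, a0=4.772; τ=−ln(0.9355)/4.772=0.014 → t=1.617 > T=1.61: stop.
At T=1.61: Q=9 E=4 C=19 D=5 M=2; the largest is C.

Dominant species at T: C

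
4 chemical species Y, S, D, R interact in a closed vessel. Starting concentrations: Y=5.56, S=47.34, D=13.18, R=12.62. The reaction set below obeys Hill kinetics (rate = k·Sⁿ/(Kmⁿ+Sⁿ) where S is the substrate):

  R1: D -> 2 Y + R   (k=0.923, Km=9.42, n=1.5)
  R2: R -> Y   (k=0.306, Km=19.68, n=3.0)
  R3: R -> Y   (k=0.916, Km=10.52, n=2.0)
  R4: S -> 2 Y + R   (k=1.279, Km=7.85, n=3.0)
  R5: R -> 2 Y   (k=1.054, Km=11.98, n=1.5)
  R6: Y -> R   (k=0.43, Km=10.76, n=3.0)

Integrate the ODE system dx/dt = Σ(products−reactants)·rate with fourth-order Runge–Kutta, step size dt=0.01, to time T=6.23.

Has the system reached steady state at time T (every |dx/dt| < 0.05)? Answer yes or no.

Steady state at T: no

RK4 with dt=0.01: 623 steps to T=6.23. Trajectory (selected grid times):
t=0.00: Y=5.56 S=47.34 D=13.18 R=12.62
t=0.69: Y=9.22 S=46.46 D=12.79 R=13.16
t=1.38: Y=12.83 S=45.58 D=12.40 R=13.74
t=2.08: Y=16.46 S=44.69 D=12.01 R=14.35
t=2.77: Y=20.03 S=43.82 D=11.64 R=14.95
t=3.46: Y=23.60 S=42.94 D=11.28 R=15.53
t=4.15: Y=27.18 S=42.06 D=10.92 R=16.09
t=4.85: Y=30.82 S=41.17 D=10.57 R=16.63
t=5.54: Y=34.42 S=40.30 D=10.22 R=17.15
t=6.23: Y=38.03 S=39.42 D=9.89 R=17.63
Rates at T: R1=0.4783, R2=0.1280, R3=0.6756, R4=1.2690, R5=0.6757, R6=0.4205
dx/dt at T (Σ net stoichiometry × rate): Y=+5.2291, S=-1.2690, D=-0.4783, R=+0.6885
Largest |dx/dt| is |+5.2291| (Y) ≥ 0.05 → not steady.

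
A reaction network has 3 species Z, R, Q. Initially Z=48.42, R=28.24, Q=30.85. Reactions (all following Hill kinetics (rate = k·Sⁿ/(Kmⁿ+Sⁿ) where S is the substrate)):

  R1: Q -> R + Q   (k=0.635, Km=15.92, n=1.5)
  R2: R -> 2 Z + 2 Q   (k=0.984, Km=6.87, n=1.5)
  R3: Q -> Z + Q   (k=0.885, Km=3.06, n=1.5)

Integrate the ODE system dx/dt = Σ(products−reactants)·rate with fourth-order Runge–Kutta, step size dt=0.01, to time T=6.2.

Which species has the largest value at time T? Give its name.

RK4 with dt=0.01: 620 steps to T=6.2. Trajectory (selected grid times):
t=0.00: Z=48.42 R=28.24 Q=30.85
t=0.69: Z=50.22 R=27.96 Q=32.06
t=1.38: Z=52.03 R=27.68 Q=33.27
t=2.07: Z=53.83 R=27.41 Q=34.48
t=2.76: Z=55.63 R=27.14 Q=35.68
t=3.44: Z=57.40 R=26.88 Q=36.87
t=4.13: Z=59.20 R=26.62 Q=38.07
t=4.82: Z=61.00 R=26.37 Q=39.27
t=5.51: Z=62.79 R=26.12 Q=40.47
t=6.20: Z=64.59 R=25.88 Q=41.66
At T=6.2: Z=64.59 R=25.88 Q=41.66; the largest is Z.

Dominant species at T: Z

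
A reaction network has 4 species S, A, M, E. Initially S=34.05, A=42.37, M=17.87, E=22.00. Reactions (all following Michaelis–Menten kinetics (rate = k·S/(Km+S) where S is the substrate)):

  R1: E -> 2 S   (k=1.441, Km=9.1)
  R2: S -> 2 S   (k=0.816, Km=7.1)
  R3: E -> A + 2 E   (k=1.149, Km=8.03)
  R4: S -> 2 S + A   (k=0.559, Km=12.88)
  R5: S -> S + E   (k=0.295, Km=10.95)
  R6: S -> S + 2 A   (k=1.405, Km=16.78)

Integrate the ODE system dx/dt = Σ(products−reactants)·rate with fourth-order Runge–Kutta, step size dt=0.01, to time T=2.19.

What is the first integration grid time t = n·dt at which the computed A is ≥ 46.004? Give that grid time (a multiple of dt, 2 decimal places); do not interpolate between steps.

Threshold first reached at t = 1.15

RK4 with dt=0.01: 219 steps to T=2.19. Trajectory (selected grid times):
t=0.00: S=34.05 A=42.37 M=17.87 E=22.00
t=0.24: S=34.80 A=43.12 M=17.87 E=22.01
t=0.49: S=35.58 A=43.91 M=17.87 E=22.02
t=0.73: S=36.33 A=44.67 M=17.87 E=22.03
t=0.97: S=37.09 A=45.44 M=17.87 E=22.05
t=1.14: S=37.62 A=45.98 M=17.87 E=22.05
t=1.15: S=37.65 A=46.01 M=17.87 E=22.06
t=1.22: S=37.87 A=46.24 M=17.87 E=22.06
t=1.46: S=38.63 A=47.01 M=17.87 E=22.07
t=1.70: S=39.38 A=47.78 M=17.87 E=22.08
t=1.95: S=40.17 A=48.59 M=17.87 E=22.10
t=2.19: S=40.93 A=49.37 M=17.87 E=22.11
A(1.14)=45.980 < 46.004 but A(1.15)=46.012 ≥ 46.004, so the first grid time is t=1.15.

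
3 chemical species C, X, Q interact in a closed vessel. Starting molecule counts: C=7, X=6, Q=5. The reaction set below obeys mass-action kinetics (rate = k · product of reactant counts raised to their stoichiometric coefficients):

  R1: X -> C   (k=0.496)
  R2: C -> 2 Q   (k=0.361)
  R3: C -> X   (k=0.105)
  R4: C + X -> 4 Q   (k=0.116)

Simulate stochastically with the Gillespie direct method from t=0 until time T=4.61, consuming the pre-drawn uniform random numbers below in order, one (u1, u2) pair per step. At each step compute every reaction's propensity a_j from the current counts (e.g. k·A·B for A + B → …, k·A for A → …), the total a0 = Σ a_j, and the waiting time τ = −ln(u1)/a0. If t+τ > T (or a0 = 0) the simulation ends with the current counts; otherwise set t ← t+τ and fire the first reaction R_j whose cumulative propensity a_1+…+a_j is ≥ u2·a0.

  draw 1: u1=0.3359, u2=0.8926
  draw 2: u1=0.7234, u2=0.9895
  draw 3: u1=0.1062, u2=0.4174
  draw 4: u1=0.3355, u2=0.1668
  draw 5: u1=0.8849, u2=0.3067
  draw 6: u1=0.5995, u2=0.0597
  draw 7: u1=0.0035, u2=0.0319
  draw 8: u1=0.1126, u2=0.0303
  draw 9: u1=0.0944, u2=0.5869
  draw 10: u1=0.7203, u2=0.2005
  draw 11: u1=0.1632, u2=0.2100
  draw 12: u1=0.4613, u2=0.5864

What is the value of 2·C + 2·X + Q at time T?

Value at T = 31

Check how each reaction changes W = 2·C + 2·X + Q (weight of products minus weight of reactants):
R1: X -> C: (2·1) − (2·1) = 2 − 2 = 0
R2: C -> 2 Q: (1·2) − (2·1) = 2 − 2 = 0
R3: C -> X: (2·1) − (2·1) = 2 − 2 = 0
R4: C + X -> 4 Q: (1·4) − (2·1 + 2·1) = 4 − 4 = 0
Every reaction leaves W unchanged, so W is conserved and no simulation is needed: W(T) = W(0) = 2·7 + 2·6 + 5 = 31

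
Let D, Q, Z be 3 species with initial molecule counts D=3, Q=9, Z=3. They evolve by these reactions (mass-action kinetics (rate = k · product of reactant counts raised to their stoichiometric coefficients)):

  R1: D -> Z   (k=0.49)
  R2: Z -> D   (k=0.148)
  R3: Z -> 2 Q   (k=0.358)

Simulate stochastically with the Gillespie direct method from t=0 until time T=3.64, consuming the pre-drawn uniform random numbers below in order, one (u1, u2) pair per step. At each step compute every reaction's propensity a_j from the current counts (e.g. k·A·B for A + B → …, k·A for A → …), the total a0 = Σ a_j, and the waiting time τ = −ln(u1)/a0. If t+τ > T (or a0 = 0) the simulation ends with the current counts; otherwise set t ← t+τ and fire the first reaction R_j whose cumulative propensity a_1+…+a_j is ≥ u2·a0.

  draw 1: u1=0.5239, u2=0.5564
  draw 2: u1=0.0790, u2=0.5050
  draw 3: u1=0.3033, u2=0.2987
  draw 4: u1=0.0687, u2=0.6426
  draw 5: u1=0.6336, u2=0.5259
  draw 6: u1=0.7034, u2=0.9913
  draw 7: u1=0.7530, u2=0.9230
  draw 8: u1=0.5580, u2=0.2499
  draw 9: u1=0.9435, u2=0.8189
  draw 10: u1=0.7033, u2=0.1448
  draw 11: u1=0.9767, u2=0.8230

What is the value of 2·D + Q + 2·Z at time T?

Value at T = 21

Check how each reaction changes W = 2·D + Q + 2·Z (weight of products minus weight of reactants):
R1: D -> Z: (2·1) − (2·1) = 2 − 2 = 0
R2: Z -> D: (2·1) − (2·1) = 2 − 2 = 0
R3: Z -> 2 Q: (1·2) − (2·1) = 2 − 2 = 0
Every reaction leaves W unchanged, so W is conserved and no simulation is needed: W(T) = W(0) = 2·3 + 9 + 2·3 = 21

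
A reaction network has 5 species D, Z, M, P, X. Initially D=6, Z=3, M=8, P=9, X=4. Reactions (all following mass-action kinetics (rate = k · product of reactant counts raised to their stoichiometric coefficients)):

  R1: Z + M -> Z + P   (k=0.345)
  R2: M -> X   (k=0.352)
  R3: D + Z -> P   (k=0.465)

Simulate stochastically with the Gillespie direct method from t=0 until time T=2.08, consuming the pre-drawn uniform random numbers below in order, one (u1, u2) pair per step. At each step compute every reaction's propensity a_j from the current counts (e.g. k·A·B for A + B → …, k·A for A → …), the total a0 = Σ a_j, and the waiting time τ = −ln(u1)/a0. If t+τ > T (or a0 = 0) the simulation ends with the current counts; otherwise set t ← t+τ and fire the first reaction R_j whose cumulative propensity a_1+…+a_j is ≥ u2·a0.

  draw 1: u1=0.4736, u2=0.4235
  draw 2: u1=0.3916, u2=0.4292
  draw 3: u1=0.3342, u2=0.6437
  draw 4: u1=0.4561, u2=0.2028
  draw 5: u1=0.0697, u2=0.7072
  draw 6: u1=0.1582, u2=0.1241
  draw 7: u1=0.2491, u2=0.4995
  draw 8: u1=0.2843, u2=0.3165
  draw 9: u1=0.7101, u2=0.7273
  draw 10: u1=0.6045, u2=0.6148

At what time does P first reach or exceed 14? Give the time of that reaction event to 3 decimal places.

Threshold first reached at t = 0.843

t=0.000: D=6 Z=3 M=8 P=9 X=4
Draw 1: a1=8.280, a2=2.816, a3=8.370, a0=19.466; τ=−ln(0.4736)/19.466=0.038 → t=0.038; u2·a0=0.4235·19.466=8.244 ≤ a1=8.280 → R1 fires; D=6 Z=3 M=7 P=10 X=4
Draw 2: a1=7.245, a2=2.464, a3=8.370, a0=18.079; τ=−ln(0.3916)/18.079=0.052 → t=0.090; u2·a0=0.4292·18.079=7.760; a1=7.245 < 7.760 ≤ a1+a2=9.709 → R2 fires; D=6 Z=3 M=6 P=10 X=5
Draw 3: a1=6.210, a2=2.112, a3=8.370, a0=16.692; τ=−ln(0.3342)/16.692=0.066 → t=0.156; u2·a0=0.6437·16.692=10.745; a1+a2=8.322 < 10.745 ≤ a1+…+a3=16.692 → R3 fires; D=5 Z=2 M=6 P=11 X=5
Draw 4: a1=4.140, a2=2.112, a3=4.650, a0=10.902; τ=−ln(0.4561)/10.902=0.072 → t=0.228; u2·a0=0.2028·10.902=2.211 ≤ a1=4.140 → R1 fires; D=5 Z=2 M=5 P=12 X=5
Draw 5: a1=3.450, a2=1.760, a3=4.650, a0=9.860; τ=−ln(0.0697)/9.860=0.270 → t=0.498; u2·a0=0.7072·9.860=6.973; a1+a2=5.210 < 6.973 ≤ a1+…+a3=9.860 → R3 fires; D=4 Z=1 M=5 P=13 X=5
Draw 6: a1=1.725, a2=1.760, a3=1.860, a0=5.345; τ=−ln(0.1582)/5.345=0.345 → t=0.843; u2·a0=0.1241·5.345=0.663 ≤ a1=1.725 → R1 fires; D=4 Z=1 M=4 P=14 X=5
Draw 7: a1=1.380, a2=1.408, a3=1.860, a0=4.648; τ=−ln(0.2491)/4.648=0.299 → t=1.142; u2·a0=0.4995·4.648=2.322; a1=1.380 < 2.322 ≤ a1+a2=2.788 → R2 fires; D=4 Z=1 M=3 P=14 X=6
Draw 8: a1=1.035, a2=1.056, a3=1.860, a0=3.951; τ=−ln(0.2843)/3.951=0.318 → t=1.460; u2·a0=0.3165·3.951=1.250; a1=1.035 < 1.250 ≤ a1+a2=2.091 → R2 fires; D=4 Z=1 M=2 P=14 X=7
Draw 9: a1=0.690, a2=0.704, a3=1.860, a0=3.254; τ=−ln(0.7101)/3.254=0.105 → t=1.566; u2·a0=0.7273·3.254=2.367; a1+a2=1.394 < 2.367 ≤ a1+…+a3=3.254 → R3 fires; D=3 Z=0 M=2 P=15 X=7
Draw 10: a1=0.000, a2=0.704, a3=0.000, a0=0.704; τ=−ln(0.6045)/0.704=0.715 → t=2.281 > T=2.08: stop.
P first becomes ≥ 14 when it reaches 14 at the event at t=0.843.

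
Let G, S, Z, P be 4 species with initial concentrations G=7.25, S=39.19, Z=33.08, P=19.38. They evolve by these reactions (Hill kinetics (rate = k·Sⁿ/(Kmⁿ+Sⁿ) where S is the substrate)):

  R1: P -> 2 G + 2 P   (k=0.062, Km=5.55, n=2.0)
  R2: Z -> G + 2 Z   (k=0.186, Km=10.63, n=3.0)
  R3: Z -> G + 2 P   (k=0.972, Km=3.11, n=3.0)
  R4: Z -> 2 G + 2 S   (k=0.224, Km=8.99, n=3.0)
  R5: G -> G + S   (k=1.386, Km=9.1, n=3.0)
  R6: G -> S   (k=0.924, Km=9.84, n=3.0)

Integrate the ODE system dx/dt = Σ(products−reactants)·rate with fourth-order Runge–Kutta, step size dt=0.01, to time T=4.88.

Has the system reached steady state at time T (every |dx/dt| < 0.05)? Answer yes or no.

Steady state at T: no

RK4 with dt=0.01: 488 steps to T=4.88. Trajectory (selected grid times):
t=0.00: G=7.25 S=39.19 Z=33.08 P=19.38
t=0.54: G=8.01 S=39.86 Z=32.53 P=20.46
t=1.08: G=8.74 S=40.62 Z=31.99 P=21.54
t=1.63: G=9.46 S=41.47 Z=31.43 P=22.64
t=2.17: G=10.13 S=42.36 Z=30.89 P=23.72
t=2.71: G=10.78 S=43.32 Z=30.34 P=24.80
t=3.25: G=11.40 S=44.33 Z=29.79 P=25.88
t=3.80: G=12.02 S=45.41 Z=29.24 P=26.98
t=4.34: G=12.61 S=46.51 Z=28.69 P=28.06
t=4.88: G=13.18 S=47.64 Z=28.15 P=29.14
Rates at T: R1=0.0598, R2=0.1765, R3=0.9707, R4=0.2169, R5=1.0429, R6=0.6526
dx/dt at T (Σ net stoichiometry × rate): G=+1.0481, S=+2.1294, Z=-1.0111, P=+2.0012
Largest |dx/dt| is |+2.1294| (S) ≥ 0.05 → not steady.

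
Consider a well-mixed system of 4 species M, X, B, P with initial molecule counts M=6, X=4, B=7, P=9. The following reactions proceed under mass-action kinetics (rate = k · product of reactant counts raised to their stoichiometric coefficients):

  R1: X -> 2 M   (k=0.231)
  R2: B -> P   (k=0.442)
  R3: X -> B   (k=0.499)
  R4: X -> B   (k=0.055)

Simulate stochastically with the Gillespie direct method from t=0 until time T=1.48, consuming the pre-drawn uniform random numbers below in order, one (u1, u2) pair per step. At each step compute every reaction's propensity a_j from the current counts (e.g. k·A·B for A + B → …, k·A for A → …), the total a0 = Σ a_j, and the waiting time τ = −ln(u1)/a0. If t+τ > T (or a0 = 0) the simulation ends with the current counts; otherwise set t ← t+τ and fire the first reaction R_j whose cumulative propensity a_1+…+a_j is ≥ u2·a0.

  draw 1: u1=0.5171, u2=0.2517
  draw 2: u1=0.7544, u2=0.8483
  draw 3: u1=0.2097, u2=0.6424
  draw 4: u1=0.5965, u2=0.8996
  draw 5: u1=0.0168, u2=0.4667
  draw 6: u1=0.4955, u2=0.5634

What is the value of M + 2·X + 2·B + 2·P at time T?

Value at T = 46

Check how each reaction changes W = M + 2·X + 2·B + 2·P (weight of products minus weight of reactants):
R1: X -> 2 M: (1·2) − (2·1) = 2 − 2 = 0
R2: B -> P: (2·1) − (2·1) = 2 − 2 = 0
R3: X -> B: (2·1) − (2·1) = 2 − 2 = 0
R4: X -> B: (2·1) − (2·1) = 2 − 2 = 0
Every reaction leaves W unchanged, so W is conserved and no simulation is needed: W(T) = W(0) = 6 + 2·4 + 2·7 + 2·9 = 46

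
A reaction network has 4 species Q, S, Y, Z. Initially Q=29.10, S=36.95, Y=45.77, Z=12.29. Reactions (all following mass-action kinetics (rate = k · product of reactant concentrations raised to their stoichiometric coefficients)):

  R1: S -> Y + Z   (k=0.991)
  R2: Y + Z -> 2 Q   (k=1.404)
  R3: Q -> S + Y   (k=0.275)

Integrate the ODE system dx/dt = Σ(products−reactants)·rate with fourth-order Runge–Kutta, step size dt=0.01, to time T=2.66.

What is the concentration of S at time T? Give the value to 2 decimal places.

RK4 with dt=0.01: 266 steps to T=2.66. Trajectory (selected grid times):
t=0.00: Q=29.10 S=36.95 Y=45.77 Z=12.29
t=0.30: Q=67.88 S=31.70 Y=38.94 Z=0.58
t=0.59: Q=79.57 S=28.93 Y=44.71 Z=0.46
t=0.89: Q=89.48 S=27.55 Y=51.62 Z=0.38
t=1.18: Q=97.80 S=27.18 Y=59.04 Z=0.33
t=1.48: Q=105.70 S=27.47 Y=67.40 Z=0.29
t=1.77: Q=113.01 S=28.20 Y=76.09 Z=0.26
t=2.07: Q=120.50 S=29.29 Y=85.70 Z=0.24
t=2.36: Q=127.83 S=30.59 Y=95.59 Z=0.23
t=2.66: Q=135.63 S=32.14 Y=106.44 Z=0.21
Read off S at T=2.66: 32.14

S at T = 32.14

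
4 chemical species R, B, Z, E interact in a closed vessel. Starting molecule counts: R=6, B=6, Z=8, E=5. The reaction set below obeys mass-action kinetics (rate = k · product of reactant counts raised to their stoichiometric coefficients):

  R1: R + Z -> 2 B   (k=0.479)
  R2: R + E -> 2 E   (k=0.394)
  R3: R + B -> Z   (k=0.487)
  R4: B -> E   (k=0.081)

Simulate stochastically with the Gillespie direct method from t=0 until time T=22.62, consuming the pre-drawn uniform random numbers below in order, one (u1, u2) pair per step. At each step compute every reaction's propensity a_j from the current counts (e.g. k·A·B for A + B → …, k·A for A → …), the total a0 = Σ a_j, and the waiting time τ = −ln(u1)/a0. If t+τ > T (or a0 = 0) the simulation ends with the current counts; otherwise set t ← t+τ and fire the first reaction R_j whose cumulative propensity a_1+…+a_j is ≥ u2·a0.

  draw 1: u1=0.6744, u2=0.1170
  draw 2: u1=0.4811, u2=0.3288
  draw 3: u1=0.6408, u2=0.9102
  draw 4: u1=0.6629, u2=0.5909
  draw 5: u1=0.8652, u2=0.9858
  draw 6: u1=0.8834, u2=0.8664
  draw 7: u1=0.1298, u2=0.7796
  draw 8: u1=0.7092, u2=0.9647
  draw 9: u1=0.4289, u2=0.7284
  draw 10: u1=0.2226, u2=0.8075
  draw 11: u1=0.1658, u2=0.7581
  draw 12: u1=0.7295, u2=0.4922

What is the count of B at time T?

t=0.000: R=6 B=6 Z=8 E=5
Draw 1: a1=22.992, a2=11.820, a3=17.532, a4=0.486, a0=52.830; τ=−ln(0.6744)/52.830=0.007 → t=0.007; u2·a0=0.1170·52.830=6.181 ≤ a1=22.992 → R1 fires; R=5 B=8 Z=7 E=5
Draw 2: a1=16.765, a2=9.850, a3=19.480, a4=0.648, a0=46.743; τ=−ln(0.4811)/46.743=0.016 → t=0.023; u2·a0=0.3288·46.743=15.369 ≤ a1=16.765 → R1 fires; R=4 B=10 Z=6 E=5
Draw 3: a1=11.496, a2=7.880, a3=19.480, a4=0.810, a0=39.666; τ=−ln(0.6408)/39.666=0.011 → t=0.034; u2·a0=0.9102·39.666=36.104; a1+a2=19.376 < 36.104 ≤ a1+…+a3=38.856 → R3 fires; R=3 B=9 Z=7 E=5
Draw 4: a1=10.059, a2=5.910, a3=13.149, a4=0.729, a0=29.847; τ=−ln(0.6629)/29.847=0.014 → t=0.048; u2·a0=0.5909·29.847=17.637; a1+a2=15.969 < 17.637 ≤ a1+…+a3=29.118 → R3 fires; R=2 B=8 Z=8 E=5
Draw 5: a1=7.664, a2=3.940, a3=7.792, a4=0.648, a0=20.044; τ=−ln(0.8652)/20.044=0.007 → t=0.055; u2·a0=0.9858·20.044=19.759; a1+…+a3=19.396 < 19.759 ≤ a1+…+a4=20.044 → R4 fires; R=2 B=7 Z=8 E=6
Draw 6: a1=7.664, a2=4.728, a3=6.818, a4=0.567, a0=19.777; τ=−ln(0.8834)/19.777=0.006 → t=0.062; u2·a0=0.8664·19.777=17.135; a1+a2=12.392 < 17.135 ≤ a1+…+a3=19.210 → R3 fires; R=1 B=6 Z=9 E=6
Draw 7: a1=4.311, a2=2.364, a3=2.922, a4=0.486, a0=10.083; τ=−ln(0.1298)/10.083=0.202 → t=0.264; u2·a0=0.7796·10.083=7.861; a1+a2=6.675 < 7.861 ≤ a1+…+a3=9.597 → R3 fires; R=0 B=5 Z=10 E=6
Draw 8: a1=0.000, a2=0.000, a3=0.000, a4=0.405, a0=0.405; τ=−ln(0.7092)/0.405=0.848 → t=1.113; u2·a0=0.9647·0.405=0.391; a1+…+a3=0.000 < 0.391 ≤ a1+…+a4=0.405 → R4 fires; R=0 B=4 Z=10 E=7
Draw 9: a1=0.000, a2=0.000, a3=0.000, a4=0.324, a0=0.324; τ=−ln(0.4289)/0.324=2.613 → t=3.725; u2·a0=0.7284·0.324=0.236; a1+…+a3=0.000 < 0.236 ≤ a1+…+a4=0.324 → R4 fires; R=0 B=3 Z=10 E=8
Draw 10: a1=0.000, a2=0.000, a3=0.000, a4=0.243, a0=0.243; τ=−ln(0.2226)/0.243=6.183 → t=9.908; u2·a0=0.8075·0.243=0.196; a1+…+a3=0.000 < 0.196 ≤ a1+…+a4=0.243 → R4 fires; R=0 B=2 Z=10 E=9
Draw 11: a1=0.000, a2=0.000, a3=0.000, a4=0.162, a0=0.162; τ=−ln(0.1658)/0.162=11.092 → t=21.000; u2·a0=0.7581·0.162=0.123; a1+…+a3=0.000 < 0.123 ≤ a1+…+a4=0.162 → R4 fires; R=0 B=1 Z=10 E=10
Draw 12: a1=0.000, a2=0.000, a3=0.000, a4=0.081, a0=0.081; τ=−ln(0.7295)/0.081=3.894 → t=24.894 > T=22.62: stop.
Read off B at T=22.62: 1

B at T = 1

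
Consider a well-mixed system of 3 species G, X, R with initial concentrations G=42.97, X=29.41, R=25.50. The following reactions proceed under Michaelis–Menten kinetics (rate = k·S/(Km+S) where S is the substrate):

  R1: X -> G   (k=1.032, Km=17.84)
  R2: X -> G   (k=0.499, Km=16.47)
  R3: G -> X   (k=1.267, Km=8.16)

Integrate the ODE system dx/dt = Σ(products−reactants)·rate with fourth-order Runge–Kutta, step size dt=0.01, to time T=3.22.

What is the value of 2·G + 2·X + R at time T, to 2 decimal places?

Value at T = 170.26

Check how each reaction changes W = 2·G + 2·X + R (weight of products minus weight of reactants):
R1: X -> G: (2·1) − (2·1) = 2 − 2 = 0
R2: X -> G: (2·1) − (2·1) = 2 − 2 = 0
R3: G -> X: (2·1) − (2·1) = 2 − 2 = 0
Every reaction leaves W unchanged, so W is conserved and no simulation is needed: W(T) = W(0) = 2·42.97 + 2·29.41 + 25.50 = 170.26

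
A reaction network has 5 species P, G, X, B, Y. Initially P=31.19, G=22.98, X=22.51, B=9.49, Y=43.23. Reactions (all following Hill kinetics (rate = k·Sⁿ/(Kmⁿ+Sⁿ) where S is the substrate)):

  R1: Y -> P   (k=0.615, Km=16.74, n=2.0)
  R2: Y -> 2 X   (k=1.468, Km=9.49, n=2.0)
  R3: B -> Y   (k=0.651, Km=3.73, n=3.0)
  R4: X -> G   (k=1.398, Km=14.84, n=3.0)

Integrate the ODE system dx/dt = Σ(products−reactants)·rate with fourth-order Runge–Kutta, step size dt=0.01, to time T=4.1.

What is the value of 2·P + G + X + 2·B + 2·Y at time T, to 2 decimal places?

Value at T = 213.31

Check how each reaction changes W = 2·P + G + X + 2·B + 2·Y (weight of products minus weight of reactants):
R1: Y -> P: (2·1) − (2·1) = 2 − 2 = 0
R2: Y -> 2 X: (1·2) − (2·1) = 2 − 2 = 0
R3: B -> Y: (2·1) − (2·1) = 2 − 2 = 0
R4: X -> G: (1·1) − (1·1) = 1 − 1 = 0
Every reaction leaves W unchanged, so W is conserved and no simulation is needed: W(T) = W(0) = 2·31.19 + 22.98 + 22.51 + 2·9.49 + 2·43.23 = 213.31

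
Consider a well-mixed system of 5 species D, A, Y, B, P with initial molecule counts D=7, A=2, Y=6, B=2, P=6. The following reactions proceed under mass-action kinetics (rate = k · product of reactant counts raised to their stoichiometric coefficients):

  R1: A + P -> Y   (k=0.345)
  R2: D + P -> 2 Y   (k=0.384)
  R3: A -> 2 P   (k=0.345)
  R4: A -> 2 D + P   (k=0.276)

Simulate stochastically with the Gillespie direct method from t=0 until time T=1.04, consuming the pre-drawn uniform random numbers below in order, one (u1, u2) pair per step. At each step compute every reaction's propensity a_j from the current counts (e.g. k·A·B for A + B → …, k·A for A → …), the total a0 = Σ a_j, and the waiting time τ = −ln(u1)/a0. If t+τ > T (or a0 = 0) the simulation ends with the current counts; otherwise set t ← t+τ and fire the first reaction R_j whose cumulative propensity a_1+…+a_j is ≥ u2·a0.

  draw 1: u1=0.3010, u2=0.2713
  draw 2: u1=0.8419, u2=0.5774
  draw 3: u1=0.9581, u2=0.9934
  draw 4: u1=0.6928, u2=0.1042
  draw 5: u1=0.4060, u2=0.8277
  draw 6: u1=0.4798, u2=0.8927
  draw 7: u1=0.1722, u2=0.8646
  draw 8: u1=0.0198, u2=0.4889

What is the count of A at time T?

A at T = 0

t=0.000: D=7 A=2 Y=6 B=2 P=6
Draw 1: a1=4.140, a2=16.128, a3=0.690, a4=0.552, a0=21.510; τ=−ln(0.3010)/21.510=0.056 → t=0.056; u2·a0=0.2713·21.510=5.836; a1=4.140 < 5.836 ≤ a1+a2=20.268 → R2 fires; D=6 A=2 Y=8 B=2 P=5
Draw 2: a1=3.450, a2=11.520, a3=0.690, a4=0.552, a0=16.212; τ=−ln(0.8419)/16.212=0.011 → t=0.066; u2·a0=0.5774·16.212=9.361; a1=3.450 < 9.361 ≤ a1+a2=14.970 → R2 fires; D=5 A=2 Y=10 B=2 P=4
Draw 3: a1=2.760, a2=7.680, a3=0.690, a4=0.552, a0=11.682; τ=−ln(0.9581)/11.682=0.004 → t=0.070; u2·a0=0.9934·11.682=11.605; a1+…+a3=11.130 < 11.605 ≤ a1+…+a4=11.682 → R4 fires; D=7 A=1 Y=10 B=2 P=5
Draw 4: a1=1.725, a2=13.440, a3=0.345, a4=0.276, a0=15.786; τ=−ln(0.6928)/15.786=0.023 → t=0.093; u2·a0=0.1042·15.786=1.645 ≤ a1=1.725 → R1 fires; D=7 A=0 Y=11 B=2 P=4
Draw 5: a1=0.000, a2=10.752, a3=0.000, a4=0.000, a0=10.752; τ=−ln(0.4060)/10.752=0.084 → t=0.177; u2·a0=0.8277·10.752=8.899; a1=0.000 < 8.899 ≤ a1+a2=10.752 → R2 fires; D=6 A=0 Y=13 B=2 P=3
Draw 6: a1=0.000, a2=6.912, a3=0.000, a4=0.000, a0=6.912; τ=−ln(0.4798)/6.912=0.106 → t=0.283; u2·a0=0.8927·6.912=6.170; a1=0.000 < 6.170 ≤ a1+a2=6.912 → R2 fires; D=5 A=0 Y=15 B=2 P=2
Draw 7: a1=0.000, a2=3.840, a3=0.000, a4=0.000, a0=3.840; τ=−ln(0.1722)/3.840=0.458 → t=0.742; u2·a0=0.8646·3.840=3.320; a1=0.000 < 3.320 ≤ a1+a2=3.840 → R2 fires; D=4 A=0 Y=17 B=2 P=1
Draw 8: a1=0.000, a2=1.536, a3=0.000, a4=0.000, a0=1.536; τ=−ln(0.0198)/1.536=2.553 → t=3.295 > T=1.04: stop.
Read off A at T=1.04: 0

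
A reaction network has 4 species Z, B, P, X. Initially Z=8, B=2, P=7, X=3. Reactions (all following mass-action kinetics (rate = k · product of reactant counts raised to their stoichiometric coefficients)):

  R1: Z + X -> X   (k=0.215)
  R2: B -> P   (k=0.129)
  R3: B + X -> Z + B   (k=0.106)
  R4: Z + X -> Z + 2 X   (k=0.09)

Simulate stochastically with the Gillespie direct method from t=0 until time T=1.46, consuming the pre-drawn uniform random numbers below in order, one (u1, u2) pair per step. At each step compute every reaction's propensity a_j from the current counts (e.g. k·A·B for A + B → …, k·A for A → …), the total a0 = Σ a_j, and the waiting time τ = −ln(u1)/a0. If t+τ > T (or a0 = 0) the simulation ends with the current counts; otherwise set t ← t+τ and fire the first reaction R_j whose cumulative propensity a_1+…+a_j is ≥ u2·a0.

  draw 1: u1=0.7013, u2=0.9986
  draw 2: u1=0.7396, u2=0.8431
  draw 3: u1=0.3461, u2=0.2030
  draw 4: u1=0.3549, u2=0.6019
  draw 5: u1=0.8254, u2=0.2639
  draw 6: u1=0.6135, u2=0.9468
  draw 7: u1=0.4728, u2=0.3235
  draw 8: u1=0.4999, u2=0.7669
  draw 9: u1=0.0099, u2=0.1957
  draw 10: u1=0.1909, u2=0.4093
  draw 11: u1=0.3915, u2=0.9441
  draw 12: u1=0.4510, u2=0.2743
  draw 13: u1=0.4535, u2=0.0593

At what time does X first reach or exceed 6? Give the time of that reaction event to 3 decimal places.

Threshold first reached at t = 0.309

t=0.000: Z=8 B=2 P=7 X=3
Draw 1: a1=5.160, a2=0.258, a3=0.636, a4=2.160, a0=8.214; τ=−ln(0.7013)/8.214=0.043 → t=0.043; u2·a0=0.9986·8.214=8.203; a1+…+a3=6.054 < 8.203 ≤ a1+…+a4=8.214 → R4 fires; Z=8 B=2 P=7 X=4
Draw 2: a1=6.880, a2=0.258, a3=0.848, a4=2.880, a0=10.866; τ=−ln(0.7396)/10.866=0.028 → t=0.071; u2·a0=0.8431·10.866=9.161; a1+…+a3=7.986 < 9.161 ≤ a1+…+a4=10.866 → R4 fires; Z=8 B=2 P=7 X=5
Draw 3: a1=8.600, a2=0.258, a3=1.060, a4=3.600, a0=13.518; τ=−ln(0.3461)/13.518=0.078 → t=0.149; u2·a0=0.2030·13.518=2.744 ≤ a1=8.600 → R1 fires; Z=7 B=2 P=7 X=5
Draw 4: a1=7.525, a2=0.258, a3=1.060, a4=3.150, a0=11.993; τ=−ln(0.3549)/11.993=0.086 → t=0.236; u2·a0=0.6019·11.993=7.219 ≤ a1=7.525 → R1 fires; Z=6 B=2 P=7 X=5
Draw 5: a1=6.450, a2=0.258, a3=1.060, a4=2.700, a0=10.468; τ=−ln(0.8254)/10.468=0.018 → t=0.254; u2·a0=0.2639·10.468=2.763 ≤ a1=6.450 → R1 fires; Z=5 B=2 P=7 X=5
Draw 6: a1=5.375, a2=0.258, a3=1.060, a4=2.250, a0=8.943; τ=−ln(0.6135)/8.943=0.055 → t=0.309; u2·a0=0.9468·8.943=8.467; a1+…+a3=6.693 < 8.467 ≤ a1+…+a4=8.943 → R4 fires; Z=5 B=2 P=7 X=6
Draw 7: a1=6.450, a2=0.258, a3=1.272, a4=2.700, a0=10.680; τ=−ln(0.4728)/10.680=0.070 → t=0.379; u2·a0=0.3235·10.680=3.455 ≤ a1=6.450 → R1 fires; Z=4 B=2 P=7 X=6
Draw 8: a1=5.160, a2=0.258, a3=1.272, a4=2.160, a0=8.850; τ=−ln(0.4999)/8.850=0.078 → t=0.457; u2·a0=0.7669·8.850=6.787; a1+…+a3=6.690 < 6.787 ≤ a1+…+a4=8.850 → R4 fires; Z=4 B=2 P=7 X=7
Draw 9: a1=6.020, a2=0.258, a3=1.484, a4=2.520, a0=10.282; τ=−ln(0.0099)/10.282=0.449 → t=0.906; u2·a0=0.1957·10.282=2.012 ≤ a1=6.020 → R1 fires; Z=3 B=2 P=7 X=7
Draw 10: a1=4.515, a2=0.258, a3=1.484, a4=1.890, a0=8.147; τ=−ln(0.1909)/8.147=0.203 → t=1.109; u2·a0=0.4093·8.147=3.335 ≤ a1=4.515 → R1 fires; Z=2 B=2 P=7 X=7
Draw 11: a1=3.010, a2=0.258, a3=1.484, a4=1.260, a0=6.012; τ=−ln(0.3915)/6.012=0.156 → t=1.265; u2·a0=0.9441·6.012=5.676; a1+…+a3=4.752 < 5.676 ≤ a1+…+a4=6.012 → R4 fires; Z=2 B=2 P=7 X=8
Draw 12: a1=3.440, a2=0.258, a3=1.696, a4=1.440, a0=6.834; τ=−ln(0.4510)/6.834=0.117 → t=1.382; u2·a0=0.2743·6.834=1.875 ≤ a1=3.440 → R1 fires; Z=1 B=2 P=7 X=8
Draw 13: a1=1.720, a2=0.258, a3=1.696, a4=0.720, a0=4.394; τ=−ln(0.4535)/4.394=0.180 → t=1.562 > T=1.46: stop.
X first becomes ≥ 6 when it reaches 6 at the event at t=0.309.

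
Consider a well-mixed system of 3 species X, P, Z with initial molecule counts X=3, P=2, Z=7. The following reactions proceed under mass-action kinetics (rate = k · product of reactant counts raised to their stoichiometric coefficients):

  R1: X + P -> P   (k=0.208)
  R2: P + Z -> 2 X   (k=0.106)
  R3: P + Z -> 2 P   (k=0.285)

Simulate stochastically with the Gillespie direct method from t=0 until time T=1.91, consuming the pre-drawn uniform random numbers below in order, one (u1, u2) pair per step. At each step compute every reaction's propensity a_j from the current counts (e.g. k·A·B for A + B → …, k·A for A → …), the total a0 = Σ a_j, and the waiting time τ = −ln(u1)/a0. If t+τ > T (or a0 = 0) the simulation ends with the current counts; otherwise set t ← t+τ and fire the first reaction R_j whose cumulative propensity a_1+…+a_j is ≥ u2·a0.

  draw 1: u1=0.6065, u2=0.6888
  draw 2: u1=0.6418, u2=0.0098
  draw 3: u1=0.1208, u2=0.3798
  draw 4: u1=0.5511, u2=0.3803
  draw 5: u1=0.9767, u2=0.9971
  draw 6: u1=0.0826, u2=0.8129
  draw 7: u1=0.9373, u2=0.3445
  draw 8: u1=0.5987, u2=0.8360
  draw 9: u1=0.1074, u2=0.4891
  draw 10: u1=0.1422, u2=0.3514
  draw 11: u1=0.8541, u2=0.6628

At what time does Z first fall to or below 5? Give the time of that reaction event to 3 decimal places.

Threshold first reached at t = 0.379

t=0.000: X=3 P=2 Z=7
Draw 1: a1=1.248, a2=1.484, a3=3.990, a0=6.722; τ=−ln(0.6065)/6.722=0.074 → t=0.074; u2·a0=0.6888·6.722=4.630; a1+a2=2.732 < 4.630 ≤ a1+…+a3=6.722 → R3 fires; X=3 P=3 Z=6
Draw 2: a1=1.872, a2=1.908, a3=5.130, a0=8.910; τ=−ln(0.6418)/8.910=0.050 → t=0.124; u2·a0=0.0098·8.910=0.087 ≤ a1=1.872 → R1 fires; X=2 P=3 Z=6
Draw 3: a1=1.248, a2=1.908, a3=5.130, a0=8.286; τ=−ln(0.1208)/8.286=0.255 → t=0.379; u2·a0=0.3798·8.286=3.147; a1=1.248 < 3.147 ≤ a1+a2=3.156 → R2 fires; X=4 P=2 Z=5
Draw 4: a1=1.664, a2=1.060, a3=2.850, a0=5.574; τ=−ln(0.5511)/5.574=0.107 → t=0.486; u2·a0=0.3803·5.574=2.120; a1=1.664 < 2.120 ≤ a1+a2=2.724 → R2 fires; X=6 P=1 Z=4
Draw 5: a1=1.248, a2=0.424, a3=1.140, a0=2.812; τ=−ln(0.9767)/2.812=0.008 → t=0.495; u2·a0=0.9971·2.812=2.804; a1+a2=1.672 < 2.804 ≤ a1+…+a3=2.812 → R3 fires; X=6 P=2 Z=3
Draw 6: a1=2.496, a2=0.636, a3=1.710, a0=4.842; τ=−ln(0.0826)/4.842=0.515 → t=1.010; u2·a0=0.8129·4.842=3.936; a1+a2=3.132 < 3.936 ≤ a1+…+a3=4.842 → R3 fires; X=6 P=3 Z=2
Draw 7: a1=3.744, a2=0.636, a3=1.710, a0=6.090; τ=−ln(0.9373)/6.090=0.011 → t=1.020; u2·a0=0.3445·6.090=2.098 ≤ a1=3.744 → R1 fires; X=5 P=3 Z=2
Draw 8: a1=3.120, a2=0.636, a3=1.710, a0=5.466; τ=−ln(0.5987)/5.466=0.094 → t=1.114; u2·a0=0.8360·5.466=4.570; a1+a2=3.756 < 4.570 ≤ a1+…+a3=5.466 → R3 fires; X=5 P=4 Z=1
Draw 9: a1=4.160, a2=0.424, a3=1.140, a0=5.724; τ=−ln(0.1074)/5.724=0.390 → t=1.504; u2·a0=0.4891·5.724=2.800 ≤ a1=4.160 → R1 fires; X=4 P=4 Z=1
Draw 10: a1=3.328, a2=0.424, a3=1.140, a0=4.892; τ=−ln(0.1422)/4.892=0.399 → t=1.903; u2·a0=0.3514·4.892=1.719 ≤ a1=3.328 → R1 fires; X=3 P=4 Z=1
Draw 11: a1=2.496, a2=0.424, a3=1.140, a0=4.060; τ=−ln(0.8541)/4.060=0.039 → t=1.941 > T=1.91: stop.
Z first becomes ≤ 5 when it reaches 5 at the event at t=0.379.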